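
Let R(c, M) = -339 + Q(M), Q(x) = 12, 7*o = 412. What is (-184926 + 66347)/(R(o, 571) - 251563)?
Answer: 118579/251890 ≈ 0.47076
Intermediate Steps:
o = 412/7 (o = (1/7)*412 = 412/7 ≈ 58.857)
R(c, M) = -327 (R(c, M) = -339 + 12 = -327)
(-184926 + 66347)/(R(o, 571) - 251563) = (-184926 + 66347)/(-327 - 251563) = -118579/(-251890) = -118579*(-1/251890) = 118579/251890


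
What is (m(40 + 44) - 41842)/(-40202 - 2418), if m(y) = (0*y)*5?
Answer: 20921/21310 ≈ 0.98175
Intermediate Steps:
m(y) = 0 (m(y) = 0*5 = 0)
(m(40 + 44) - 41842)/(-40202 - 2418) = (0 - 41842)/(-40202 - 2418) = -41842/(-42620) = -41842*(-1/42620) = 20921/21310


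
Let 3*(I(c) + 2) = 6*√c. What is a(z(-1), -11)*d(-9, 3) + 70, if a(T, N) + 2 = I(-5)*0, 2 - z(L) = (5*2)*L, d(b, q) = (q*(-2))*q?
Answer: 106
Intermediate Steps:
d(b, q) = -2*q² (d(b, q) = (-2*q)*q = -2*q²)
I(c) = -2 + 2*√c (I(c) = -2 + (6*√c)/3 = -2 + 2*√c)
z(L) = 2 - 10*L (z(L) = 2 - 5*2*L = 2 - 10*L)
a(T, N) = -2 (a(T, N) = -2 + (-2 + 2*√(-5))*0 = -2 + (-2 + 2*(I*√5))*0 = -2 + (-2 + 2*I*√5)*0 = -2 + 0 = -2)
a(z(-1), -11)*d(-9, 3) + 70 = -(-4)*3² + 70 = -(-4)*9 + 70 = -2*(-18) + 70 = 36 + 70 = 106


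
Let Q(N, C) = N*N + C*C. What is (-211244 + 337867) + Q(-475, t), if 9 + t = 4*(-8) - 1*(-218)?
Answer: 383577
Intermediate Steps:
t = 177 (t = -9 + (4*(-8) - 1*(-218)) = -9 + (-32 + 218) = -9 + 186 = 177)
Q(N, C) = C² + N² (Q(N, C) = N² + C² = C² + N²)
(-211244 + 337867) + Q(-475, t) = (-211244 + 337867) + (177² + (-475)²) = 126623 + (31329 + 225625) = 126623 + 256954 = 383577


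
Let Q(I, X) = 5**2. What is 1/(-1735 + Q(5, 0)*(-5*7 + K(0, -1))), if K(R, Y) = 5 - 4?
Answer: -1/2585 ≈ -0.00038685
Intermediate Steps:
Q(I, X) = 25
K(R, Y) = 1
1/(-1735 + Q(5, 0)*(-5*7 + K(0, -1))) = 1/(-1735 + 25*(-5*7 + 1)) = 1/(-1735 + 25*(-35 + 1)) = 1/(-1735 + 25*(-34)) = 1/(-1735 - 850) = 1/(-2585) = -1/2585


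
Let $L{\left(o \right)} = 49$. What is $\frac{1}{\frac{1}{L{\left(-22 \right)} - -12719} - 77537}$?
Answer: $- \frac{12768}{989992415} \approx -1.2897 \cdot 10^{-5}$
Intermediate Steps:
$\frac{1}{\frac{1}{L{\left(-22 \right)} - -12719} - 77537} = \frac{1}{\frac{1}{49 - -12719} - 77537} = \frac{1}{\frac{1}{49 + \left(-73 + 12792\right)} - 77537} = \frac{1}{\frac{1}{49 + 12719} - 77537} = \frac{1}{\frac{1}{12768} - 77537} = \frac{1}{- \frac{989992415}{12768}} = - \frac{12768}{989992415}$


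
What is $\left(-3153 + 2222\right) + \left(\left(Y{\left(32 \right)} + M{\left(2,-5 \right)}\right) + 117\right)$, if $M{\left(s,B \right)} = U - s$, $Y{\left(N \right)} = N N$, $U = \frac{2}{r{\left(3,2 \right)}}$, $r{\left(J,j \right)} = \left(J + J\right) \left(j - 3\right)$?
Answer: $\frac{623}{3} \approx 207.67$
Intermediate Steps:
$r{\left(J,j \right)} = 2 J \left(-3 + j\right)$
$U = - \frac{1}{3}$ ($U = \frac{2}{2 \cdot 3 \left(-3 + 2\right)} = \frac{2}{2 \cdot 3 \left(-1\right)} = \frac{2}{-6} = 2 \left(- \frac{1}{6}\right) = - \frac{1}{3} \approx -0.33333$)
$Y{\left(N \right)} = N^{2}$
$M{\left(s,B \right)} = - \frac{1}{3} - s$
$\left(-3153 + 2222\right) + \left(\left(Y{\left(32 \right)} + M{\left(2,-5 \right)}\right) + 117\right) = \left(-3153 + 2222\right) + \left(\left(32^{2} - \frac{7}{3}\right) + 117\right) = -931 + \left(\left(1024 - \frac{7}{3}\right) + 117\right) = -931 + \left(\frac{3065}{3} + 117\right) = -931 + \frac{3416}{3} = \frac{623}{3}$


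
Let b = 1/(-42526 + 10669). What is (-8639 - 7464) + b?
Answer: -512993272/31857 ≈ -16103.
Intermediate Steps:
b = -1/31857 (b = 1/(-31857) = -1/31857 ≈ -3.1390e-5)
(-8639 - 7464) + b = (-8639 - 7464) - 1/31857 = -16103 - 1/31857 = -512993272/31857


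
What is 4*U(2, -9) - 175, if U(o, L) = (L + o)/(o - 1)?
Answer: -203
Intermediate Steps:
U(o, L) = (L + o)/(-1 + o)
4*U(2, -9) - 175 = 4*((-9 + 2)/(-1 + 2)) - 175 = 4*(-7/1) - 175 = 4*(1*(-7)) - 175 = 4*(-7) - 175 = -28 - 175 = -203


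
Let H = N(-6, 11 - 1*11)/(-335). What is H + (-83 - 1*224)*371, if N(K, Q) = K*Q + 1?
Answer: -38155496/335 ≈ -1.1390e+5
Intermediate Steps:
N(K, Q) = 1 + K*Q
H = -1/335 (H = (1 - 6*(11 - 1*11))/(-335) = (1 - 6*(11 - 11))*(-1/335) = (1 - 6*0)*(-1/335) = (1 + 0)*(-1/335) = 1*(-1/335) = -1/335 ≈ -0.0029851)
H + (-83 - 1*224)*371 = -1/335 + (-83 - 1*224)*371 = -1/335 + (-83 - 224)*371 = -1/335 - 307*371 = -1/335 - 113897 = -38155496/335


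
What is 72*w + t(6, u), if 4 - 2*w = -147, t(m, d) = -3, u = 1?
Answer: 5433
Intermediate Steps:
w = 151/2 (w = 2 - ½*(-147) = 2 + 147/2 = 151/2 ≈ 75.500)
72*w + t(6, u) = 72*(151/2) - 3 = 5436 - 3 = 5433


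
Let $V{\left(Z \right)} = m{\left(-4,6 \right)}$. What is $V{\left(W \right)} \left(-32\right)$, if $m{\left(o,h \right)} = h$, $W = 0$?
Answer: $-192$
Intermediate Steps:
$V{\left(Z \right)} = 6$
$V{\left(W \right)} \left(-32\right) = 6 \left(-32\right) = -192$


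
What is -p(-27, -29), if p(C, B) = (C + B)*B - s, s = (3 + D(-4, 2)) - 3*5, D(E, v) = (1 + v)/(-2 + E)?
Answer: -3273/2 ≈ -1636.5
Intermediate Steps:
D(E, v) = (1 + v)/(-2 + E)
s = -25/2 (s = (3 + (1 + 2)/(-2 - 4)) - 3*5 = (3 + 3/(-6)) - 15 = (3 - 1/6*3) - 15 = (3 - 1/2) - 15 = 5/2 - 15 = -25/2 ≈ -12.500)
p(C, B) = 25/2 + B*(B + C) (p(C, B) = (C + B)*B - 1*(-25/2) = (B + C)*B + 25/2 = B*(B + C) + 25/2 = 25/2 + B*(B + C))
-p(-27, -29) = -(25/2 + (-29)**2 - 29*(-27)) = -(25/2 + 841 + 783) = -1*3273/2 = -3273/2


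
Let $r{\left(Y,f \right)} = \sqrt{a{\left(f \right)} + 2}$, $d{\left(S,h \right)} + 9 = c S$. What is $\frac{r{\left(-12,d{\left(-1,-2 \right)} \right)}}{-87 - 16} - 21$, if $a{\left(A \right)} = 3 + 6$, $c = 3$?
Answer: $-21 - \frac{\sqrt{11}}{103} \approx -21.032$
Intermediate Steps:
$a{\left(A \right)} = 9$
$d{\left(S,h \right)} = -9 + 3 S$
$r{\left(Y,f \right)} = \sqrt{11}$ ($r{\left(Y,f \right)} = \sqrt{9 + 2} = \sqrt{11}$)
$\frac{r{\left(-12,d{\left(-1,-2 \right)} \right)}}{-87 - 16} - 21 = \frac{\sqrt{11}}{-87 - 16} - 21 = \frac{\sqrt{11}}{-103} - 21 = - \frac{\sqrt{11}}{103} - 21 = -21 - \frac{\sqrt{11}}{103}$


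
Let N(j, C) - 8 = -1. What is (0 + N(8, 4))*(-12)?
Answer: -84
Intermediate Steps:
N(j, C) = 7 (N(j, C) = 8 - 1 = 7)
(0 + N(8, 4))*(-12) = (0 + 7)*(-12) = 7*(-12) = -84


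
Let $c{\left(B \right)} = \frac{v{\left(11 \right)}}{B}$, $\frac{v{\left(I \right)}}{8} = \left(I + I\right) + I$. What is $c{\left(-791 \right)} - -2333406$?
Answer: $\frac{1845723882}{791} \approx 2.3334 \cdot 10^{6}$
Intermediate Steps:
$v{\left(I \right)} = 24 I$ ($v{\left(I \right)} = 8 \left(\left(I + I\right) + I\right) = 8 \left(2 I + I\right) = 8 \cdot 3 I = 24 I$)
$c{\left(B \right)} = \frac{264}{B}$ ($c{\left(B \right)} = \frac{24 \cdot 11}{B} = \frac{264}{B}$)
$c{\left(-791 \right)} - -2333406 = \frac{264}{-791} - -2333406 = 264 \left(- \frac{1}{791}\right) + 2333406 = - \frac{264}{791} + 2333406 = \frac{1845723882}{791}$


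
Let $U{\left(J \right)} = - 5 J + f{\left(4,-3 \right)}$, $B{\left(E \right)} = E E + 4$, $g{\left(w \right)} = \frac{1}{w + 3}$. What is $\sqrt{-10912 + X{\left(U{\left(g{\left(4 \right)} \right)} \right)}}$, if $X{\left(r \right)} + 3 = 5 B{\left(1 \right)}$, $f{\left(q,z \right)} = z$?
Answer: $33 i \sqrt{10} \approx 104.36 i$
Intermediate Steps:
$g{\left(w \right)} = \frac{1}{3 + w}$
$B{\left(E \right)} = 4 + E^{2}$ ($B{\left(E \right)} = E^{2} + 4 = 4 + E^{2}$)
$U{\left(J \right)} = -3 - 5 J$ ($U{\left(J \right)} = - 5 J - 3 = -3 - 5 J$)
$X{\left(r \right)} = 22$ ($X{\left(r \right)} = -3 + 5 \left(4 + 1^{2}\right) = -3 + 5 \left(4 + 1\right) = -3 + 5 \cdot 5 = -3 + 25 = 22$)
$\sqrt{-10912 + X{\left(U{\left(g{\left(4 \right)} \right)} \right)}} = \sqrt{-10912 + 22} = \sqrt{-10890} = 33 i \sqrt{10}$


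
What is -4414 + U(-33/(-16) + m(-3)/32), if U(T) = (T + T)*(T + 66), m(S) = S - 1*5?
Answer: -533527/128 ≈ -4168.2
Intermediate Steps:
m(S) = -5 + S (m(S) = S - 5 = -5 + S)
U(T) = 2*T*(66 + T) (U(T) = (2*T)*(66 + T) = 2*T*(66 + T))
-4414 + U(-33/(-16) + m(-3)/32) = -4414 + 2*(-33/(-16) + (-5 - 3)/32)*(66 + (-33/(-16) + (-5 - 3)/32)) = -4414 + 2*(-33*(-1/16) - 8*1/32)*(66 + (-33*(-1/16) - 8*1/32)) = -4414 + 2*(33/16 - ¼)*(66 + (33/16 - ¼)) = -4414 + 2*(29/16)*(66 + 29/16) = -4414 + 2*(29/16)*(1085/16) = -4414 + 31465/128 = -533527/128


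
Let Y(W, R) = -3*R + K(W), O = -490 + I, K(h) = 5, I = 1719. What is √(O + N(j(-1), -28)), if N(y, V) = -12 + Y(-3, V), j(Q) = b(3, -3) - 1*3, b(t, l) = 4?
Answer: √1306 ≈ 36.139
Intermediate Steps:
O = 1229 (O = -490 + 1719 = 1229)
j(Q) = 1 (j(Q) = 4 - 1*3 = 4 - 3 = 1)
Y(W, R) = 5 - 3*R (Y(W, R) = -3*R + 5 = 5 - 3*R)
N(y, V) = -7 - 3*V (N(y, V) = -12 + (5 - 3*V) = -7 - 3*V)
√(O + N(j(-1), -28)) = √(1229 + (-7 - 3*(-28))) = √(1229 + (-7 + 84)) = √(1229 + 77) = √1306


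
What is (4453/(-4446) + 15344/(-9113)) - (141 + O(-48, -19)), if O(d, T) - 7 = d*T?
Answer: -3312013961/3116646 ≈ -1062.7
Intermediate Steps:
O(d, T) = 7 + T*d (O(d, T) = 7 + d*T = 7 + T*d)
(4453/(-4446) + 15344/(-9113)) - (141 + O(-48, -19)) = (4453/(-4446) + 15344/(-9113)) - (141 + (7 - 19*(-48))) = (4453*(-1/4446) + 15344*(-1/9113)) - (141 + (7 + 912)) = (-4453/4446 - 15344/9113) - (141 + 919) = -8369201/3116646 - 1*1060 = -8369201/3116646 - 1060 = -3312013961/3116646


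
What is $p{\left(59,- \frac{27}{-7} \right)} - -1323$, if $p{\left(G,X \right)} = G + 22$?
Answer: $1404$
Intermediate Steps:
$p{\left(G,X \right)} = 22 + G$
$p{\left(59,- \frac{27}{-7} \right)} - -1323 = \left(22 + 59\right) - -1323 = 81 + 1323 = 1404$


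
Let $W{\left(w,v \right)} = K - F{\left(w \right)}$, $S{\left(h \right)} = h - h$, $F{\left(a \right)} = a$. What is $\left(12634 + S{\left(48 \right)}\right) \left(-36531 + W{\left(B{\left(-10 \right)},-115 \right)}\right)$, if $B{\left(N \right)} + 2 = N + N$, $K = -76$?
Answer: $-462214890$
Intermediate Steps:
$S{\left(h \right)} = 0$
$B{\left(N \right)} = -2 + 2 N$ ($B{\left(N \right)} = -2 + \left(N + N\right) = -2 + 2 N$)
$W{\left(w,v \right)} = -76 - w$
$\left(12634 + S{\left(48 \right)}\right) \left(-36531 + W{\left(B{\left(-10 \right)},-115 \right)}\right) = \left(12634 + 0\right) \left(-36531 - \left(74 - 20\right)\right) = 12634 \left(-36531 - 54\right) = 12634 \left(-36585\right) = -462214890$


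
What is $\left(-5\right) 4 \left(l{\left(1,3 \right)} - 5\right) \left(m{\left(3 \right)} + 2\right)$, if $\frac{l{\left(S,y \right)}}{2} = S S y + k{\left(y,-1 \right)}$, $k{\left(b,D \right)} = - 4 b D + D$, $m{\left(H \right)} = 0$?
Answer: $-920$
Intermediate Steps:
$k{\left(b,D \right)} = D - 4 D b$ ($k{\left(b,D \right)} = - 4 D b + D = D - 4 D b$)
$l{\left(S,y \right)} = -2 + 8 y + 2 y S^{2}$ ($l{\left(S,y \right)} = 2 \left(S S y - \left(1 - 4 y\right)\right) = 2 \left(S^{2} y + \left(-1 + 4 y\right)\right) = 2 \left(y S^{2} + \left(-1 + 4 y\right)\right) = 2 \left(-1 + 4 y + y S^{2}\right) = -2 + 8 y + 2 y S^{2}$)
$\left(-5\right) 4 \left(l{\left(1,3 \right)} - 5\right) \left(m{\left(3 \right)} + 2\right) = \left(-5\right) 4 \left(\left(-2 + 8 \cdot 3 + 2 \cdot 3 \cdot 1^{2}\right) - 5\right) \left(0 + 2\right) = - 20 \left(\left(-2 + 24 + 2 \cdot 3 \cdot 1\right) - 5\right) 2 = - 20 \left(\left(-2 + 24 + 6\right) - 5\right) 2 = - 20 \left(28 - 5\right) 2 = - 20 \cdot 23 \cdot 2 = \left(-20\right) 46 = -920$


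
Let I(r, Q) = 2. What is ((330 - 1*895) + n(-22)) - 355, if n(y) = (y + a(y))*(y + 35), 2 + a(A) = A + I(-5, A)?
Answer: -1492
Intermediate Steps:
a(A) = A (a(A) = -2 + (A + 2) = -2 + (2 + A) = A)
n(y) = 2*y*(35 + y) (n(y) = (y + y)*(y + 35) = (2*y)*(35 + y) = 2*y*(35 + y))
((330 - 1*895) + n(-22)) - 355 = ((330 - 1*895) + 2*(-22)*(35 - 22)) - 355 = ((330 - 895) + 2*(-22)*13) - 355 = (-565 - 572) - 355 = -1137 - 355 = -1492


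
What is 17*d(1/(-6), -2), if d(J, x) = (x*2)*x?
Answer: 136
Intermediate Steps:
d(J, x) = 2*x**2 (d(J, x) = (2*x)*x = 2*x**2)
17*d(1/(-6), -2) = 17*(2*(-2)**2) = 17*(2*4) = 17*8 = 136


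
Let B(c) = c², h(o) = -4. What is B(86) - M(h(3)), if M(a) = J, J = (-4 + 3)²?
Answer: 7395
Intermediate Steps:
J = 1 (J = (-1)² = 1)
M(a) = 1
B(86) - M(h(3)) = 86² - 1*1 = 7396 - 1 = 7395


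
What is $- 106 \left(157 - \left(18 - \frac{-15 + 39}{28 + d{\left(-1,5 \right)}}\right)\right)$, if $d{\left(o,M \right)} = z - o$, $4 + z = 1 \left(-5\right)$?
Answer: $- \frac{74306}{5} \approx -14861.0$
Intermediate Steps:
$z = -9$ ($z = -4 + 1 \left(-5\right) = -4 - 5 = -9$)
$d{\left(o,M \right)} = -9 - o$
$- 106 \left(157 - \left(18 - \frac{-15 + 39}{28 + d{\left(-1,5 \right)}}\right)\right) = - 106 \left(157 - \left(18 - \frac{-15 + 39}{28 - 8}\right)\right) = - 106 \left(157 - \left(18 - \frac{24}{28 + \left(-9 + 1\right)}\right)\right) = - 106 \left(157 - \left(18 - \frac{24}{28 - 8}\right)\right) = - 106 \left(157 - \left(18 - \frac{24}{20}\right)\right) = - 106 \left(157 + \left(-18 + 24 \cdot \frac{1}{20}\right)\right) = - 106 \left(157 + \left(-18 + \frac{6}{5}\right)\right) = - 106 \left(157 - \frac{84}{5}\right) = \left(-106\right) \frac{701}{5} = - \frac{74306}{5}$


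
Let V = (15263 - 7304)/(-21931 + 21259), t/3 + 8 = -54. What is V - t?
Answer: 5573/32 ≈ 174.16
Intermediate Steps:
t = -186 (t = -24 + 3*(-54) = -24 - 162 = -186)
V = -379/32 (V = 7959/(-672) = 7959*(-1/672) = -379/32 ≈ -11.844)
V - t = -379/32 - 1*(-186) = -379/32 + 186 = 5573/32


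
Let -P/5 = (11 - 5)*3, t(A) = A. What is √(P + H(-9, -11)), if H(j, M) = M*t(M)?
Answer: √31 ≈ 5.5678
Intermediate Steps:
H(j, M) = M² (H(j, M) = M*M = M²)
P = -90 (P = -5*(11 - 5)*3 = -30*3 = -5*18 = -90)
√(P + H(-9, -11)) = √(-90 + (-11)²) = √(-90 + 121) = √31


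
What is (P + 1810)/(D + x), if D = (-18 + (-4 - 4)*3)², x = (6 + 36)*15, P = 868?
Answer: 1339/1197 ≈ 1.1186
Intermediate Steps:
x = 630 (x = 42*15 = 630)
D = 1764 (D = (-18 - 8*3)² = (-18 - 24)² = (-42)² = 1764)
(P + 1810)/(D + x) = (868 + 1810)/(1764 + 630) = 2678/2394 = 2678*(1/2394) = 1339/1197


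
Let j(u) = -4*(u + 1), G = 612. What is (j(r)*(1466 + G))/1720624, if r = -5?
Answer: 2078/107539 ≈ 0.019323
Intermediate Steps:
j(u) = -4 - 4*u (j(u) = -4*(1 + u) = -4 - 4*u)
(j(r)*(1466 + G))/1720624 = ((-4 - 4*(-5))*(1466 + 612))/1720624 = ((-4 + 20)*2078)*(1/1720624) = (16*2078)*(1/1720624) = 33248*(1/1720624) = 2078/107539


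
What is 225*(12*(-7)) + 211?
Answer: -18689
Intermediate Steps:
225*(12*(-7)) + 211 = 225*(-84) + 211 = -18900 + 211 = -18689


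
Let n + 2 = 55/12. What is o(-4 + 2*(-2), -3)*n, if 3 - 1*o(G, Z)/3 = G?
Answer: 341/4 ≈ 85.250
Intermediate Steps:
o(G, Z) = 9 - 3*G
n = 31/12 (n = -2 + 55/12 = 31/12 ≈ 2.5833)
o(-4 + 2*(-2), -3)*n = (9 - 3*(-4 + 2*(-2)))*(31/12) = (9 - 3*(-4 - 4))*(31/12) = (9 - 3*(-8))*(31/12) = (9 + 24)*(31/12) = 33*(31/12) = 341/4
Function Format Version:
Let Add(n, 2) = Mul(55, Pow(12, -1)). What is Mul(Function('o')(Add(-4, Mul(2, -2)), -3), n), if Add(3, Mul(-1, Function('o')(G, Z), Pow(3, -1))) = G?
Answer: Rational(341, 4) ≈ 85.250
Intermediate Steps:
Function('o')(G, Z) = Add(9, Mul(-3, G))
n = Rational(31, 12) (n = Add(-2, Mul(55, Pow(12, -1))) = Add(-2, Mul(55, Rational(1, 12))) = Add(-2, Rational(55, 12)) = Rational(31, 12) ≈ 2.5833)
Mul(Function('o')(Add(-4, Mul(2, -2)), -3), n) = Mul(Add(9, Mul(-3, Add(-4, Mul(2, -2)))), Rational(31, 12)) = Mul(Add(9, Mul(-3, Add(-4, -4))), Rational(31, 12)) = Mul(Add(9, Mul(-3, -8)), Rational(31, 12)) = Mul(Add(9, 24), Rational(31, 12)) = Mul(33, Rational(31, 12)) = Rational(341, 4)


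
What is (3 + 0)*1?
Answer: 3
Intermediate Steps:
(3 + 0)*1 = 3*1 = 3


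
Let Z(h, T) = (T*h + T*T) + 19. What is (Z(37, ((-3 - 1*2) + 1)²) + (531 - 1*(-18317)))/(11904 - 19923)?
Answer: -19715/8019 ≈ -2.4585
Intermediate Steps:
Z(h, T) = 19 + T² + T*h (Z(h, T) = (T*h + T²) + 19 = (T² + T*h) + 19 = 19 + T² + T*h)
(Z(37, ((-3 - 1*2) + 1)²) + (531 - 1*(-18317)))/(11904 - 19923) = ((19 + (((-3 - 1*2) + 1)²)² + ((-3 - 1*2) + 1)²*37) + (531 - 1*(-18317)))/(11904 - 19923) = ((19 + (((-3 - 2) + 1)²)² + ((-3 - 2) + 1)²*37) + (531 + 18317))/(-8019) = ((19 + ((-5 + 1)²)² + (-5 + 1)²*37) + 18848)*(-1/8019) = ((19 + ((-4)²)² + (-4)²*37) + 18848)*(-1/8019) = ((19 + 16² + 16*37) + 18848)*(-1/8019) = ((19 + 256 + 592) + 18848)*(-1/8019) = (867 + 18848)*(-1/8019) = 19715*(-1/8019) = -19715/8019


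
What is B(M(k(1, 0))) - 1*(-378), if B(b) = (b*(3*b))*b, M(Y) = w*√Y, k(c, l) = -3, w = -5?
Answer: 378 + 1125*I*√3 ≈ 378.0 + 1948.6*I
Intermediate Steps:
M(Y) = -5*√Y
B(b) = 3*b³ (B(b) = (3*b²)*b = 3*b³)
B(M(k(1, 0))) - 1*(-378) = 3*(-5*I*√3)³ - 1*(-378) = 3*(-5*I*√3)³ + 378 = 3*(375*I*√3) + 378 = 1125*I*√3 + 378 = 378 + 1125*I*√3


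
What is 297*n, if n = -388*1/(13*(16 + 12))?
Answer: -28809/91 ≈ -316.58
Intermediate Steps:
n = -97/91 (n = -388/(28*13) = -388/364 = -388*1/364 = -97/91 ≈ -1.0659)
297*n = 297*(-97/91) = -28809/91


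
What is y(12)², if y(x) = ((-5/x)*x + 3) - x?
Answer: 196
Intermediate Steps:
y(x) = -2 - x (y(x) = (-5 + 3) - x = -2 - x)
y(12)² = (-2 - 1*12)² = (-2 - 12)² = (-14)² = 196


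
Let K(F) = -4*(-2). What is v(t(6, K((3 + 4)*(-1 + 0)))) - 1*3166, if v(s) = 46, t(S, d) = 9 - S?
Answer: -3120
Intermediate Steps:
K(F) = 8
v(t(6, K((3 + 4)*(-1 + 0)))) - 1*3166 = 46 - 1*3166 = 46 - 3166 = -3120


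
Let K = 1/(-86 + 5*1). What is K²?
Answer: 1/6561 ≈ 0.00015242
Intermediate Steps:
K = -1/81 (K = 1/(-86 + 5) = 1/(-81) = -1/81 ≈ -0.012346)
K² = (-1/81)² = 1/6561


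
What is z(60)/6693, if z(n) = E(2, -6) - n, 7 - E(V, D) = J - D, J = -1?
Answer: -58/6693 ≈ -0.0086658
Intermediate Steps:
E(V, D) = 8 + D (E(V, D) = 7 - (-1 - D) = 7 + (1 + D) = 8 + D)
z(n) = 2 - n (z(n) = (8 - 6) - n = 2 - n)
z(60)/6693 = (2 - 1*60)/6693 = (2 - 60)*(1/6693) = -58*1/6693 = -58/6693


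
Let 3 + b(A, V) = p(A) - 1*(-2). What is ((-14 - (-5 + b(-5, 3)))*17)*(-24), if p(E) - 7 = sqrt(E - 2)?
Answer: 6120 + 408*I*sqrt(7) ≈ 6120.0 + 1079.5*I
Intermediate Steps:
p(E) = 7 + sqrt(-2 + E) (p(E) = 7 + sqrt(E - 2) = 7 + sqrt(-2 + E))
b(A, V) = 6 + sqrt(-2 + A) (b(A, V) = -3 + ((7 + sqrt(-2 + A)) - 1*(-2)) = -3 + ((7 + sqrt(-2 + A)) + 2) = -3 + (9 + sqrt(-2 + A)) = 6 + sqrt(-2 + A))
((-14 - (-5 + b(-5, 3)))*17)*(-24) = ((-14 - (-5 + (6 + sqrt(-2 - 5))))*17)*(-24) = ((-14 - (-5 + (6 + sqrt(-7))))*17)*(-24) = ((-14 - (-5 + (6 + I*sqrt(7))))*17)*(-24) = ((-14 - (1 + I*sqrt(7)))*17)*(-24) = ((-14 + (-1 - I*sqrt(7)))*17)*(-24) = ((-15 - I*sqrt(7))*17)*(-24) = (-255 - 17*I*sqrt(7))*(-24) = 6120 + 408*I*sqrt(7)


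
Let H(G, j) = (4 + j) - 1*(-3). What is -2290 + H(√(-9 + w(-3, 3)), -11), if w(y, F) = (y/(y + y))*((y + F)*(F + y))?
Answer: -2294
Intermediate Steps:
w(y, F) = (F + y)²/2 (w(y, F) = (y/((2*y)))*((F + y)*(F + y)) = ((1/(2*y))*y)*(F + y)² = (F + y)²/2)
H(G, j) = 7 + j (H(G, j) = (4 + j) + 3 = 7 + j)
-2290 + H(√(-9 + w(-3, 3)), -11) = -2290 + (7 - 11) = -2290 - 4 = -2294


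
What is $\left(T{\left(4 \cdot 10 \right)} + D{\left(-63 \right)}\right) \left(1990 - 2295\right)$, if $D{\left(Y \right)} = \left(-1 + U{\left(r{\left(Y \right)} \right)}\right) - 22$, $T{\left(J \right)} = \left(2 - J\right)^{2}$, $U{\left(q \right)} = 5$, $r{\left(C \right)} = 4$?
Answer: $-434930$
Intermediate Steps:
$D{\left(Y \right)} = -18$ ($D{\left(Y \right)} = \left(-1 + 5\right) - 22 = 4 - 22 = -18$)
$\left(T{\left(4 \cdot 10 \right)} + D{\left(-63 \right)}\right) \left(1990 - 2295\right) = \left(\left(-2 + 4 \cdot 10\right)^{2} - 18\right) \left(1990 - 2295\right) = \left(\left(-2 + 40\right)^{2} - 18\right) \left(-305\right) = \left(38^{2} - 18\right) \left(-305\right) = \left(1444 - 18\right) \left(-305\right) = 1426 \left(-305\right) = -434930$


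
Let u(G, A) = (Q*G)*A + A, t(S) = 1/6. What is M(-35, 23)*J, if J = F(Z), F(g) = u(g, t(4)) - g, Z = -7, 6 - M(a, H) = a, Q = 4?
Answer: 205/2 ≈ 102.50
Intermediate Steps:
M(a, H) = 6 - a
t(S) = ⅙
u(G, A) = A + 4*A*G (u(G, A) = (4*G)*A + A = 4*A*G + A = A + 4*A*G)
F(g) = ⅙ - g/3 (F(g) = (1 + 4*g)/6 - g = (⅙ + 2*g/3) - g = ⅙ - g/3)
J = 5/2 (J = ⅙ - ⅓*(-7) = ⅙ + 7/3 = 5/2 ≈ 2.5000)
M(-35, 23)*J = (6 - 1*(-35))*(5/2) = (6 + 35)*(5/2) = 41*(5/2) = 205/2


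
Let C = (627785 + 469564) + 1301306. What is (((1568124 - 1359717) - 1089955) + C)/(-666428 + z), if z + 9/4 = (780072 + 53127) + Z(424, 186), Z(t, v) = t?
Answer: 6068428/668771 ≈ 9.0740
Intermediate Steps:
C = 2398655 (C = 1097349 + 1301306 = 2398655)
z = 3334483/4 (z = -9/4 + ((780072 + 53127) + 424) = -9/4 + (833199 + 424) = -9/4 + 833623 = 3334483/4 ≈ 8.3362e+5)
(((1568124 - 1359717) - 1089955) + C)/(-666428 + z) = (((1568124 - 1359717) - 1089955) + 2398655)/(-666428 + 3334483/4) = ((208407 - 1089955) + 2398655)/(668771/4) = (-881548 + 2398655)*(4/668771) = 1517107*(4/668771) = 6068428/668771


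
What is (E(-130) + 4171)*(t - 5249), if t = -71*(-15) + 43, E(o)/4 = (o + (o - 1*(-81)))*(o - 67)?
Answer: -601368443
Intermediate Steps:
E(o) = 4*(-67 + o)*(81 + 2*o) (E(o) = 4*((o + (o - 1*(-81)))*(o - 67)) = 4*((o + (o + 81))*(-67 + o)) = 4*((o + (81 + o))*(-67 + o)) = 4*((81 + 2*o)*(-67 + o)) = 4*((-67 + o)*(81 + 2*o)) = 4*(-67 + o)*(81 + 2*o))
t = 1108 (t = 1065 + 43 = 1108)
(E(-130) + 4171)*(t - 5249) = ((-21708 - 212*(-130) + 8*(-130)**2) + 4171)*(1108 - 5249) = ((-21708 + 27560 + 8*16900) + 4171)*(-4141) = ((-21708 + 27560 + 135200) + 4171)*(-4141) = (141052 + 4171)*(-4141) = 145223*(-4141) = -601368443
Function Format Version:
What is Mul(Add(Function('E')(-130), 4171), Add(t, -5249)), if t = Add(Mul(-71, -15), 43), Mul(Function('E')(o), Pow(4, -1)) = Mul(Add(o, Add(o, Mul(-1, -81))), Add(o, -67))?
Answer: -601368443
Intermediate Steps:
Function('E')(o) = Mul(4, Add(-67, o), Add(81, Mul(2, o))) (Function('E')(o) = Mul(4, Mul(Add(o, Add(o, Mul(-1, -81))), Add(o, -67))) = Mul(4, Mul(Add(o, Add(o, 81)), Add(-67, o))) = Mul(4, Mul(Add(o, Add(81, o)), Add(-67, o))) = Mul(4, Mul(Add(81, Mul(2, o)), Add(-67, o))) = Mul(4, Mul(Add(-67, o), Add(81, Mul(2, o)))) = Mul(4, Add(-67, o), Add(81, Mul(2, o))))
t = 1108 (t = Add(1065, 43) = 1108)
Mul(Add(Function('E')(-130), 4171), Add(t, -5249)) = Mul(Add(Add(-21708, Mul(-212, -130), Mul(8, Pow(-130, 2))), 4171), Add(1108, -5249)) = Mul(Add(Add(-21708, 27560, Mul(8, 16900)), 4171), -4141) = Mul(Add(Add(-21708, 27560, 135200), 4171), -4141) = Mul(Add(141052, 4171), -4141) = Mul(145223, -4141) = -601368443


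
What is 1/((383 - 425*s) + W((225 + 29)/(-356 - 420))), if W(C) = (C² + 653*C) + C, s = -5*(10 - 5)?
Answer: 150544/1624977977 ≈ 9.2644e-5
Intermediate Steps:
s = -25 (s = -5*5 = -25)
W(C) = C² + 654*C
1/((383 - 425*s) + W((225 + 29)/(-356 - 420))) = 1/((383 - 425*(-25)) + ((225 + 29)/(-356 - 420))*(654 + (225 + 29)/(-356 - 420))) = 1/((383 + 10625) + (254/(-776))*(654 + 254/(-776))) = 1/(11008 + (254*(-1/776))*(654 + 254*(-1/776))) = 1/(11008 - 127*(654 - 127/388)/388) = 1/(11008 - 127/388*253625/388) = 1/(11008 - 32210375/150544) = 1/(1624977977/150544) = 150544/1624977977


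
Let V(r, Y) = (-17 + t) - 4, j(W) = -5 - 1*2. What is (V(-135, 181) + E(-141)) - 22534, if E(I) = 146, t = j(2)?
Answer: -22416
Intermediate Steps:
j(W) = -7 (j(W) = -5 - 2 = -7)
t = -7
V(r, Y) = -28 (V(r, Y) = (-17 - 7) - 4 = -24 - 4 = -28)
(V(-135, 181) + E(-141)) - 22534 = (-28 + 146) - 22534 = 118 - 22534 = -22416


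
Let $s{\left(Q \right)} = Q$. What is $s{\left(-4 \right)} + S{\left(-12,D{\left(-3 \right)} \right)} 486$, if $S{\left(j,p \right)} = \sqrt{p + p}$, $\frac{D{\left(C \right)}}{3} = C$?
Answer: $-4 + 1458 i \sqrt{2} \approx -4.0 + 2061.9 i$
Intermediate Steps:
$D{\left(C \right)} = 3 C$
$S{\left(j,p \right)} = \sqrt{2} \sqrt{p}$ ($S{\left(j,p \right)} = \sqrt{2 p} = \sqrt{2} \sqrt{p}$)
$s{\left(-4 \right)} + S{\left(-12,D{\left(-3 \right)} \right)} 486 = -4 + \sqrt{2} \sqrt{3 \left(-3\right)} 486 = -4 + \sqrt{2} \sqrt{-9} \cdot 486 = -4 + \sqrt{2} \cdot 3 i 486 = -4 + 3 i \sqrt{2} \cdot 486 = -4 + 1458 i \sqrt{2}$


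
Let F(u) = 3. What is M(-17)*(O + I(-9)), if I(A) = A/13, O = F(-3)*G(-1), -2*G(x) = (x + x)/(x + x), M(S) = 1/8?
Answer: -57/208 ≈ -0.27404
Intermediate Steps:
M(S) = ⅛
G(x) = -½ (G(x) = -(x + x)/(2*(x + x)) = -2*x/(2*(2*x)) = -2*x*1/(2*x)/2 = -½*1 = -½)
O = -3/2 (O = 3*(-½) = -3/2 ≈ -1.5000)
I(A) = A/13 (I(A) = A*(1/13) = A/13)
M(-17)*(O + I(-9)) = (-3/2 + (1/13)*(-9))/8 = (-3/2 - 9/13)/8 = (⅛)*(-57/26) = -57/208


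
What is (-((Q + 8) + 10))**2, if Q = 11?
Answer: 841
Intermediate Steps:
(-((Q + 8) + 10))**2 = (-((11 + 8) + 10))**2 = (-(19 + 10))**2 = (-1*29)**2 = (-29)**2 = 841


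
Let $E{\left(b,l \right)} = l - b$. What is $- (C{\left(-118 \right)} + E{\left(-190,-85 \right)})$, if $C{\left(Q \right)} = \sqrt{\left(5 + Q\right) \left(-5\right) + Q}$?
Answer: $-105 - \sqrt{447} \approx -126.14$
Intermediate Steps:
$C{\left(Q \right)} = \sqrt{-25 - 4 Q}$ ($C{\left(Q \right)} = \sqrt{\left(-25 - 5 Q\right) + Q} = \sqrt{-25 - 4 Q}$)
$- (C{\left(-118 \right)} + E{\left(-190,-85 \right)}) = - (\sqrt{-25 - -472} - -105) = - (\sqrt{-25 + 472} + \left(-85 + 190\right)) = - (\sqrt{447} + 105) = - (105 + \sqrt{447}) = -105 - \sqrt{447}$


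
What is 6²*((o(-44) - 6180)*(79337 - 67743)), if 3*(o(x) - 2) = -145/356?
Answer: -229500296718/89 ≈ -2.5787e+9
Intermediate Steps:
o(x) = 1991/1068 (o(x) = 2 + (-145/356)/3 = 2 + (-145*1/356)/3 = 2 + (⅓)*(-145/356) = 2 - 145/1068 = 1991/1068)
6²*((o(-44) - 6180)*(79337 - 67743)) = 6²*((1991/1068 - 6180)*(79337 - 67743)) = 36*(-6598249/1068*11594) = 36*(-38250049453/534) = -229500296718/89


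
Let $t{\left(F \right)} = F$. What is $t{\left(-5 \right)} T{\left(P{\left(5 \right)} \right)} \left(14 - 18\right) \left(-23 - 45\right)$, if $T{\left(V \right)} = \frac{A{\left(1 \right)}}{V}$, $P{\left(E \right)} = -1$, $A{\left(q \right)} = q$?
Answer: $1360$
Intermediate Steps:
$T{\left(V \right)} = \frac{1}{V}$ ($T{\left(V \right)} = 1 \frac{1}{V} = \frac{1}{V}$)
$t{\left(-5 \right)} T{\left(P{\left(5 \right)} \right)} \left(14 - 18\right) \left(-23 - 45\right) = - \frac{5}{-1} \left(14 - 18\right) \left(-23 - 45\right) = \left(-5\right) \left(-1\right) \left(\left(-4\right) \left(-68\right)\right) = 5 \cdot 272 = 1360$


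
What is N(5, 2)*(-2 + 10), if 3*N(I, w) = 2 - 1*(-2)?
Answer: 32/3 ≈ 10.667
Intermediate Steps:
N(I, w) = 4/3 (N(I, w) = (2 - 1*(-2))/3 = (2 + 2)/3 = (⅓)*4 = 4/3)
N(5, 2)*(-2 + 10) = 4*(-2 + 10)/3 = (4/3)*8 = 32/3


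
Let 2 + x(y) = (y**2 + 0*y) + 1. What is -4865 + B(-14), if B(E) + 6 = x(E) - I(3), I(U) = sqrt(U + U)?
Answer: -4676 - sqrt(6) ≈ -4678.5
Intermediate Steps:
I(U) = sqrt(2)*sqrt(U) (I(U) = sqrt(2*U) = sqrt(2)*sqrt(U))
x(y) = -1 + y**2 (x(y) = -2 + ((y**2 + 0*y) + 1) = -2 + ((y**2 + 0) + 1) = -2 + (y**2 + 1) = -2 + (1 + y**2) = -1 + y**2)
B(E) = -7 + E**2 - sqrt(6) (B(E) = -6 + ((-1 + E**2) - sqrt(2)*sqrt(3)) = -6 + ((-1 + E**2) - sqrt(6)) = -6 + (-1 + E**2 - sqrt(6)) = -7 + E**2 - sqrt(6))
-4865 + B(-14) = -4865 + (-7 + (-14)**2 - sqrt(6)) = -4865 + (-7 + 196 - sqrt(6)) = -4865 + (189 - sqrt(6)) = -4676 - sqrt(6)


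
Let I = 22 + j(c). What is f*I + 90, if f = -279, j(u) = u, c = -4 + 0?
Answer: -4932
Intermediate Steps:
c = -4
I = 18 (I = 22 - 4 = 18)
f*I + 90 = -279*18 + 90 = -5022 + 90 = -4932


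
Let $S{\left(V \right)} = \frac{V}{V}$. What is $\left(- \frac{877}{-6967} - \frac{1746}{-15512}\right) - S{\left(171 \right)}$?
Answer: $- \frac{41151849}{54036052} \approx -0.76156$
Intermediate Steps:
$S{\left(V \right)} = 1$
$\left(- \frac{877}{-6967} - \frac{1746}{-15512}\right) - S{\left(171 \right)} = \left(- \frac{877}{-6967} - \frac{1746}{-15512}\right) - 1 = \left(\left(-877\right) \left(- \frac{1}{6967}\right) - - \frac{873}{7756}\right) - 1 = \left(\frac{877}{6967} + \frac{873}{7756}\right) - 1 = \frac{12884203}{54036052} - 1 = - \frac{41151849}{54036052}$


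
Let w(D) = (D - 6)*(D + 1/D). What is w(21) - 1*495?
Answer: -1255/7 ≈ -179.29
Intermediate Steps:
w(D) = (-6 + D)*(D + 1/D)
w(21) - 1*495 = (1 + 21**2 - 6*21 - 6/21) - 1*495 = (1 + 441 - 126 - 6*1/21) - 495 = (1 + 441 - 126 - 2/7) - 495 = 2210/7 - 495 = -1255/7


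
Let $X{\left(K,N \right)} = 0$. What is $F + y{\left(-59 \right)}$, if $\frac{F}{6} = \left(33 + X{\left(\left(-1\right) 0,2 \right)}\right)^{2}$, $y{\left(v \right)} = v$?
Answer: $6475$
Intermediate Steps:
$F = 6534$ ($F = 6 \left(33 + 0\right)^{2} = 6 \cdot 33^{2} = 6 \cdot 1089 = 6534$)
$F + y{\left(-59 \right)} = 6534 - 59 = 6475$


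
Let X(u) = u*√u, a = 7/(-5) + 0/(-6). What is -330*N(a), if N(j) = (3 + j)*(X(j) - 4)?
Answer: 2112 + 3696*I*√35/25 ≈ 2112.0 + 874.63*I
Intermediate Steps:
a = -7/5 (a = 7*(-⅕) + 0*(-⅙) = -7/5 + 0 = -7/5 ≈ -1.4000)
X(u) = u^(3/2)
N(j) = (-4 + j^(3/2))*(3 + j) (N(j) = (3 + j)*(j^(3/2) - 4) = (3 + j)*(-4 + j^(3/2)) = (-4 + j^(3/2))*(3 + j))
-330*N(a) = -330*(-12 + (-7/5)^(5/2) - 4*(-7/5) + 3*(-7/5)^(3/2)) = -330*(-12 + 49*I*√35/125 + 28/5 + 3*(-7*I*√35/25)) = -330*(-12 + 49*I*√35/125 + 28/5 - 21*I*√35/25) = -330*(-32/5 - 56*I*√35/125) = 2112 + 3696*I*√35/25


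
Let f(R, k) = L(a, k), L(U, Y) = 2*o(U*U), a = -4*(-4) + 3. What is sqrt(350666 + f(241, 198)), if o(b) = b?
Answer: 2*sqrt(87847) ≈ 592.78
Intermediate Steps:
a = 19 (a = 16 + 3 = 19)
L(U, Y) = 2*U**2 (L(U, Y) = 2*(U*U) = 2*U**2)
f(R, k) = 722 (f(R, k) = 2*19**2 = 2*361 = 722)
sqrt(350666 + f(241, 198)) = sqrt(350666 + 722) = sqrt(351388) = 2*sqrt(87847)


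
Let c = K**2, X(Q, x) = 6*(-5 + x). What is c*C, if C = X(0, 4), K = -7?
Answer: -294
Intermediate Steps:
X(Q, x) = -30 + 6*x
C = -6 (C = -30 + 6*4 = -30 + 24 = -6)
c = 49 (c = (-7)**2 = 49)
c*C = 49*(-6) = -294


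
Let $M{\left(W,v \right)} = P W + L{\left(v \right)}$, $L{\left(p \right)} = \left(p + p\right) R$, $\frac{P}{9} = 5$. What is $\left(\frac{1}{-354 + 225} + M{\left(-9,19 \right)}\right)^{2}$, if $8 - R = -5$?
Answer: $\frac{131790400}{16641} \approx 7919.6$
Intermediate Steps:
$P = 45$ ($P = 9 \cdot 5 = 45$)
$R = 13$ ($R = 8 - -5 = 8 + 5 = 13$)
$L{\left(p \right)} = 26 p$ ($L{\left(p \right)} = \left(p + p\right) 13 = 2 p 13 = 26 p$)
$M{\left(W,v \right)} = 26 v + 45 W$ ($M{\left(W,v \right)} = 45 W + 26 v = 26 v + 45 W$)
$\left(\frac{1}{-354 + 225} + M{\left(-9,19 \right)}\right)^{2} = \left(\frac{1}{-354 + 225} + \left(26 \cdot 19 + 45 \left(-9\right)\right)\right)^{2} = \left(\frac{1}{-129} + \left(494 - 405\right)\right)^{2} = \left(- \frac{1}{129} + 89\right)^{2} = \left(\frac{11480}{129}\right)^{2} = \frac{131790400}{16641}$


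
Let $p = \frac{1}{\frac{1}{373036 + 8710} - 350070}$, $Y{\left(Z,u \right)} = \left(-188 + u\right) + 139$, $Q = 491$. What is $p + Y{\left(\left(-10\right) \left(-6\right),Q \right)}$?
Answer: $\frac{59067917039052}{133637822219} \approx 442.0$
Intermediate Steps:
$Y{\left(Z,u \right)} = -49 + u$
$p = - \frac{381746}{133637822219}$ ($p = \frac{1}{\frac{1}{381746} - 350070} = \frac{1}{- \frac{133637822219}{381746}} = - \frac{381746}{133637822219} \approx -2.8566 \cdot 10^{-6}$)
$p + Y{\left(\left(-10\right) \left(-6\right),Q \right)} = - \frac{381746}{133637822219} + \left(-49 + 491\right) = - \frac{381746}{133637822219} + 442 = \frac{59067917039052}{133637822219}$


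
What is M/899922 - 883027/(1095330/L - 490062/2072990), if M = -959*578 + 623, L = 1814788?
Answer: -249127014216212661428113/103584734366551014 ≈ -2.4051e+6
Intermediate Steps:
M = -553679 (M = -554302 + 623 = -553679)
M/899922 - 883027/(1095330/L - 490062/2072990) = -553679/899922 - 883027/(1095330/1814788 - 490062/2072990) = -553679*1/899922 - 883027/(1095330*(1/1814788) - 490062*1/2072990) = -553679/899922 - 883027/(547665/907394 - 245031/1036495) = -553679/899922 - 883027/345312374961/940509344030 = -553679/899922 - 883027*940509344030/345312374961 = -553679/899922 - 830495144530778810/345312374961 = -249127014216212661428113/103584734366551014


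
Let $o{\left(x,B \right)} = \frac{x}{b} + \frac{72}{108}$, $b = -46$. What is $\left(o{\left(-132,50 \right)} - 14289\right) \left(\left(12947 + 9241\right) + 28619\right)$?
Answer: $- \frac{2177404673}{3} \approx -7.258 \cdot 10^{8}$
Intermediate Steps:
$o{\left(x,B \right)} = \frac{2}{3} - \frac{x}{46}$ ($o{\left(x,B \right)} = \frac{x}{-46} + \frac{72}{108} = x \left(- \frac{1}{46}\right) + 72 \cdot \frac{1}{108} = - \frac{x}{46} + \frac{2}{3} = \frac{2}{3} - \frac{x}{46}$)
$\left(o{\left(-132,50 \right)} - 14289\right) \left(\left(12947 + 9241\right) + 28619\right) = \left(\left(\frac{2}{3} - - \frac{66}{23}\right) - 14289\right) \left(\left(12947 + 9241\right) + 28619\right) = \left(\left(\frac{2}{3} + \frac{66}{23}\right) - 14289\right) \left(22188 + 28619\right) = \left(\frac{244}{69} - 14289\right) 50807 = \left(- \frac{985697}{69}\right) 50807 = - \frac{2177404673}{3}$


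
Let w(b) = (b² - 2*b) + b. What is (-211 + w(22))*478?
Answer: 119978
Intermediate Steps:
w(b) = b² - b
(-211 + w(22))*478 = (-211 + 22*(-1 + 22))*478 = (-211 + 22*21)*478 = (-211 + 462)*478 = 251*478 = 119978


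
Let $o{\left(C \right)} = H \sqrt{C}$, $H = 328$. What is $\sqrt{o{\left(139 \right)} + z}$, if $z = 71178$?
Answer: $\sqrt{71178 + 328 \sqrt{139}} \approx 273.94$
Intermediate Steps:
$o{\left(C \right)} = 328 \sqrt{C}$
$\sqrt{o{\left(139 \right)} + z} = \sqrt{328 \sqrt{139} + 71178} = \sqrt{71178 + 328 \sqrt{139}}$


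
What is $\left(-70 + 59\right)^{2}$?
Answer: $121$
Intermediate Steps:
$\left(-70 + 59\right)^{2} = \left(-11\right)^{2} = 121$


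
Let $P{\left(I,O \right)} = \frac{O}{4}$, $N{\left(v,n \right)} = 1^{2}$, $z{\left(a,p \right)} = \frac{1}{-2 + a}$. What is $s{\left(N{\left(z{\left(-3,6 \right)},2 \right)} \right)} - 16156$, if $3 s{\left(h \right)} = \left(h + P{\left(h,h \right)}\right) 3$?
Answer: $- \frac{64619}{4} \approx -16155.0$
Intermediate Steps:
$N{\left(v,n \right)} = 1$
$P{\left(I,O \right)} = \frac{O}{4}$ ($P{\left(I,O \right)} = O \frac{1}{4} = \frac{O}{4}$)
$s{\left(h \right)} = \frac{5 h}{4}$ ($s{\left(h \right)} = \frac{\left(h + \frac{h}{4}\right) 3}{3} = \frac{\frac{5 h}{4} \cdot 3}{3} = \frac{\frac{15}{4} h}{3} = \frac{5 h}{4}$)
$s{\left(N{\left(z{\left(-3,6 \right)},2 \right)} \right)} - 16156 = \frac{5}{4} \cdot 1 - 16156 = \frac{5}{4} - 16156 = - \frac{64619}{4}$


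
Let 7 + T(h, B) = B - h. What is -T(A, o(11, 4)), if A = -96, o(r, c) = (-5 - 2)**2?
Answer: -138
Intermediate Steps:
o(r, c) = 49 (o(r, c) = (-7)**2 = 49)
T(h, B) = -7 + B - h (T(h, B) = -7 + (B - h) = -7 + B - h)
-T(A, o(11, 4)) = -(-7 + 49 - 1*(-96)) = -(-7 + 49 + 96) = -1*138 = -138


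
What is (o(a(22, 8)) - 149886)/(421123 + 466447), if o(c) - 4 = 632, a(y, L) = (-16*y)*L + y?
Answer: -14925/88757 ≈ -0.16816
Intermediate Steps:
a(y, L) = y - 16*L*y (a(y, L) = -16*L*y + y = y - 16*L*y)
o(c) = 636 (o(c) = 4 + 632 = 636)
(o(a(22, 8)) - 149886)/(421123 + 466447) = (636 - 149886)/(421123 + 466447) = -149250/887570 = -149250*1/887570 = -14925/88757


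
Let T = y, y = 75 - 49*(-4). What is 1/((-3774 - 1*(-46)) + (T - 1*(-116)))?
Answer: -1/3341 ≈ -0.00029931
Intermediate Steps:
y = 271 (y = 75 - 1*(-196) = 75 + 196 = 271)
T = 271
1/((-3774 - 1*(-46)) + (T - 1*(-116))) = 1/((-3774 - 1*(-46)) + (271 - 1*(-116))) = 1/((-3774 + 46) + (271 + 116)) = 1/(-3728 + 387) = 1/(-3341) = -1/3341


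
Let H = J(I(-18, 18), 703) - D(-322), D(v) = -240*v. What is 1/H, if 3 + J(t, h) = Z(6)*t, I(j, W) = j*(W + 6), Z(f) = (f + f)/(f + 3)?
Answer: -1/77859 ≈ -1.2844e-5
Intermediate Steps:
Z(f) = 2*f/(3 + f) (Z(f) = (2*f)/(3 + f) = 2*f/(3 + f))
I(j, W) = j*(6 + W)
J(t, h) = -3 + 4*t/3 (J(t, h) = -3 + (2*6/(3 + 6))*t = -3 + (2*6/9)*t = -3 + (2*6*(1/9))*t = -3 + 4*t/3)
H = -77859 (H = (-3 + 4*(-18*(6 + 18))/3) - (-240)*(-322) = (-3 + 4*(-18*24)/3) - 1*77280 = (-3 + (4/3)*(-432)) - 77280 = (-3 - 576) - 77280 = -579 - 77280 = -77859)
1/H = 1/(-77859) = -1/77859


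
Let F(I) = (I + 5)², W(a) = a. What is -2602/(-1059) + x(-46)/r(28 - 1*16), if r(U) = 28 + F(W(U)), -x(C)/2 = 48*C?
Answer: 5501378/335703 ≈ 16.388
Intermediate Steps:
x(C) = -96*C
F(I) = (5 + I)²
r(U) = 28 + (5 + U)²
-2602/(-1059) + x(-46)/r(28 - 1*16) = -2602/(-1059) + (-96*(-46))/(28 + (5 + (28 - 1*16))²) = -2602*(-1/1059) + 4416/(28 + (5 + (28 - 16))²) = 2602/1059 + 4416/(28 + (5 + 12)²) = 2602/1059 + 4416/(28 + 17²) = 2602/1059 + 4416/(28 + 289) = 2602/1059 + 4416/317 = 5501378/335703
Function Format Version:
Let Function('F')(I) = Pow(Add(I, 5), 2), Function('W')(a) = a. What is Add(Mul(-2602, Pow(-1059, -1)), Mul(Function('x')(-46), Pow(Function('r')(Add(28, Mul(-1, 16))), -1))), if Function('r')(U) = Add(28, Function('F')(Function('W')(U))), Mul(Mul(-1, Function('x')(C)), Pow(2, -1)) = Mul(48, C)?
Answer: Rational(5501378, 335703) ≈ 16.388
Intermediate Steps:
Function('x')(C) = Mul(-96, C) (Function('x')(C) = Mul(-2, Mul(48, C)) = Mul(-96, C))
Function('F')(I) = Pow(Add(5, I), 2)
Function('r')(U) = Add(28, Pow(Add(5, U), 2))
Add(Mul(-2602, Pow(-1059, -1)), Mul(Function('x')(-46), Pow(Function('r')(Add(28, Mul(-1, 16))), -1))) = Add(Mul(-2602, Pow(-1059, -1)), Mul(Mul(-96, -46), Pow(Add(28, Pow(Add(5, Add(28, Mul(-1, 16))), 2)), -1))) = Add(Mul(-2602, Rational(-1, 1059)), Mul(4416, Pow(Add(28, Pow(Add(5, Add(28, -16)), 2)), -1))) = Add(Rational(2602, 1059), Mul(4416, Pow(Add(28, Pow(Add(5, 12), 2)), -1))) = Add(Rational(2602, 1059), Mul(4416, Pow(Add(28, Pow(17, 2)), -1))) = Add(Rational(2602, 1059), Mul(4416, Pow(Add(28, 289), -1))) = Add(Rational(2602, 1059), Mul(4416, Pow(317, -1))) = Add(Rational(2602, 1059), Mul(4416, Rational(1, 317))) = Add(Rational(2602, 1059), Rational(4416, 317)) = Rational(5501378, 335703)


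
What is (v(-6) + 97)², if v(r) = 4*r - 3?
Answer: 4900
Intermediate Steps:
v(r) = -3 + 4*r
(v(-6) + 97)² = ((-3 + 4*(-6)) + 97)² = ((-3 - 24) + 97)² = (-27 + 97)² = 70² = 4900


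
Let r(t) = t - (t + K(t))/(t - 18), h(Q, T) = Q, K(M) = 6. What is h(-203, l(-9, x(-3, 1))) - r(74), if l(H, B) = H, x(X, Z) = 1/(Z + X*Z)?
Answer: -1929/7 ≈ -275.57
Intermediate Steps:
r(t) = t - (6 + t)/(-18 + t) (r(t) = t - (t + 6)/(t - 18) = t - (6 + t)/(-18 + t))
h(-203, l(-9, x(-3, 1))) - r(74) = -203 - (-6 + 74² - 19*74)/(-18 + 74) = -203 - (-6 + 5476 - 1406)/56 = -203 - 4064/56 = -203 - 1*508/7 = -203 - 508/7 = -1929/7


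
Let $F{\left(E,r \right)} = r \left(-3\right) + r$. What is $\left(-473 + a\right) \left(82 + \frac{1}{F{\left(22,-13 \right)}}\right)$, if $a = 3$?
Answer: $- \frac{501255}{13} \approx -38558.0$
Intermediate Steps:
$F{\left(E,r \right)} = - 2 r$ ($F{\left(E,r \right)} = - 3 r + r = - 2 r$)
$\left(-473 + a\right) \left(82 + \frac{1}{F{\left(22,-13 \right)}}\right) = \left(-473 + 3\right) \left(82 + \frac{1}{\left(-2\right) \left(-13\right)}\right) = - 470 \left(82 + \frac{1}{26}\right) = \left(-470\right) \frac{2133}{26} = - \frac{501255}{13}$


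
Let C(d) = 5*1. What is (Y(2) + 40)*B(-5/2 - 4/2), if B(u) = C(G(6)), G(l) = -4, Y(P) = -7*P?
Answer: 130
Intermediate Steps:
C(d) = 5
B(u) = 5
(Y(2) + 40)*B(-5/2 - 4/2) = (-7*2 + 40)*5 = (-14 + 40)*5 = 26*5 = 130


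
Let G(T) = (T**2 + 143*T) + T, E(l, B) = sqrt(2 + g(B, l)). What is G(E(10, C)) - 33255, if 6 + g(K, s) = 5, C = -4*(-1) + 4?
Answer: -33110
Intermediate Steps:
C = 8 (C = 4 + 4 = 8)
g(K, s) = -1 (g(K, s) = -6 + 5 = -1)
E(l, B) = 1 (E(l, B) = sqrt(2 - 1) = sqrt(1) = 1)
G(T) = T**2 + 144*T
G(E(10, C)) - 33255 = 1*(144 + 1) - 33255 = 1*145 - 33255 = 145 - 33255 = -33110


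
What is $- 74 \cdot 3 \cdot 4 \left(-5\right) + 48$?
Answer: $4488$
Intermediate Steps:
$- 74 \cdot 3 \cdot 4 \left(-5\right) + 48 = - 74 \cdot 12 \left(-5\right) + 48 = \left(-74\right) \left(-60\right) + 48 = 4440 + 48 = 4488$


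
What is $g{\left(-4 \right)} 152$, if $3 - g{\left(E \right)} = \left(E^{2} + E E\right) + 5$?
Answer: $-5168$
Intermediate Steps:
$g{\left(E \right)} = -2 - 2 E^{2}$ ($g{\left(E \right)} = 3 - \left(\left(E^{2} + E E\right) + 5\right) = 3 - \left(\left(E^{2} + E^{2}\right) + 5\right) = 3 - \left(2 E^{2} + 5\right) = 3 - \left(5 + 2 E^{2}\right) = -2 - 2 E^{2}$)
$g{\left(-4 \right)} 152 = \left(-2 - 2 \left(-4\right)^{2}\right) 152 = \left(-2 - 32\right) 152 = \left(-34\right) 152 = -5168$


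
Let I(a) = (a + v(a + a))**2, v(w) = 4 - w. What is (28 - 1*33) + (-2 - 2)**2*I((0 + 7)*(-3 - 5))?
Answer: 57595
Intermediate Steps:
I(a) = (4 - a)**2 (I(a) = (a + (4 - (a + a)))**2 = (a + (4 - 2*a))**2 = (4 - a)**2)
(28 - 1*33) + (-2 - 2)**2*I((0 + 7)*(-3 - 5)) = (28 - 1*33) + (-2 - 2)**2*(-4 + (0 + 7)*(-3 - 5))**2 = (28 - 33) + (-4)**2*(-4 + 7*(-8))**2 = -5 + 16*(-4 - 56)**2 = -5 + 16*(-60)**2 = -5 + 16*3600 = -5 + 57600 = 57595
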